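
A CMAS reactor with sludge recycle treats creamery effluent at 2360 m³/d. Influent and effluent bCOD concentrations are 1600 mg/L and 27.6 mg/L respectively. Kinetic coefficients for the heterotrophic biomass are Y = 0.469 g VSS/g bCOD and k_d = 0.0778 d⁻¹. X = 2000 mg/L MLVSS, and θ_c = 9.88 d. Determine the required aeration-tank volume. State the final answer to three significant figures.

V ≈ 4860 m³

Steady-state biomass mass balance: V·X·(1 + k_d·θ_c) = Y·Q·(S₀ − S)·θ_c, so V = 0.469 × 2360 × (1600 − 27.6) × 9.88 / [2000 × (1 + 0.0778 × 9.88)] = 1.72×10^7 / 3537 = 4861 m³.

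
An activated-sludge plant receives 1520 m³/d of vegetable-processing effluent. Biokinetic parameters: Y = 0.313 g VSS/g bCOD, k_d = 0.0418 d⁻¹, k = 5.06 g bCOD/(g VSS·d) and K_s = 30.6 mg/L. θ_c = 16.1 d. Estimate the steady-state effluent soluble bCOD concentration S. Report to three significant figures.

For a completely mixed reactor with recycle the Lawrence–McCarty relation gives S = K_s·(1 + k_d·θ_c) / [θ_c·(Y·k − k_d) − 1] = 30.6 × (1 + 0.0418 × 16.1) / [16.1 × (0.313 × 5.06 − 0.0418) − 1] = 51.19 / 23.83 = 2.149 mg/L.

S ≈ 2.15 mg/L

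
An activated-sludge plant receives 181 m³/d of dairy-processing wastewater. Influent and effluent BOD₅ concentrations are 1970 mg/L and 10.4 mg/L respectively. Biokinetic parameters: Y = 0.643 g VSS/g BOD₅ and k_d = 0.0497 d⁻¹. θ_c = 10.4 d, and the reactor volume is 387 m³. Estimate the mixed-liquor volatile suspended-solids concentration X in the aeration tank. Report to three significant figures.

X ≈ 4040 mg/L

From V·X·(1 + k_d·θ_c) = Y·Q·(S₀ − S)·θ_c: X = 0.643 × 181 × (1970 − 10.4) × 10.4 / [387 × (1 + 0.0497 × 10.4)] = 4040 mg/L.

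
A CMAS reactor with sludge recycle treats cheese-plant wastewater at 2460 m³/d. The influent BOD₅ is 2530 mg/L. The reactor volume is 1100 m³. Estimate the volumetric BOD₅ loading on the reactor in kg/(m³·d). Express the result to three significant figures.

L_v = Q S₀ / V = 2460 × 2530 × 10⁻³ / 1100 = 5.658 kg/(m³·d).

L_v ≈ 5.66 kg BOD₅/(m³·d)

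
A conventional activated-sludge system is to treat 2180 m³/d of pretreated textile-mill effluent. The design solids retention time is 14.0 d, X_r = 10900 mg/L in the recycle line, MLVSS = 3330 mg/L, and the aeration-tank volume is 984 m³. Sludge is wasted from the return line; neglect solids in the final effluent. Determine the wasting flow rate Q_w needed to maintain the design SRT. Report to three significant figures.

Q_w ≈ 21.5 m³/d

θ_c = V·X/(Q_w·X_r) when wasting from the recycle, so Q_w = V·X/(θ_c·X_r) = 984.0 × 3330 / (14.0 × 10900) = 21.47 m³/d.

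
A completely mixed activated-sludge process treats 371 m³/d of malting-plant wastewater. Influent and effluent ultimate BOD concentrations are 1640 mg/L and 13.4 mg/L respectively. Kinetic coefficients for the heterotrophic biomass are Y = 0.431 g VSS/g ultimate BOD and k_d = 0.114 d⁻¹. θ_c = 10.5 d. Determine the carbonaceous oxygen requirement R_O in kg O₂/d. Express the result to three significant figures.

Observed yield with endogenous decay: Y_obs = Y / (1 + k_d·θ_c) = 0.431 / (1 + 0.114 × 10.5) = 0.431 / 2.197 = 0.1962 g VSS/g ultimate BOD.
ΔS = 1640 − 13.4 = 1627 mg/L, so the substrate removal rate is 371 × 1627/1000 = 603.5 kg ultimate BOD/d.
P_X = Y_obs·Q·(S₀ − S) = 0.1962 × 603.5 = 118.4 kg VSS/d.
Carbonaceous O₂ demand = substrate oxidised − cell-mass equivalent = 603.5 − 1.42 × 118.4 = 435.4 kg O₂/d.

R_O ≈ 435 kg O₂/d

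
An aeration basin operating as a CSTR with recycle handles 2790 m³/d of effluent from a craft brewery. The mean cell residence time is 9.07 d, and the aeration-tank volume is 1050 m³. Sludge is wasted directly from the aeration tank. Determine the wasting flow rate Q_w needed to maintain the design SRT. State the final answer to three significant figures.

Q_w ≈ 116 m³/d

Wasting from the aeration tank: Q_w = V / θ_c = 1050 / 9.07 = 115.8 m³/d.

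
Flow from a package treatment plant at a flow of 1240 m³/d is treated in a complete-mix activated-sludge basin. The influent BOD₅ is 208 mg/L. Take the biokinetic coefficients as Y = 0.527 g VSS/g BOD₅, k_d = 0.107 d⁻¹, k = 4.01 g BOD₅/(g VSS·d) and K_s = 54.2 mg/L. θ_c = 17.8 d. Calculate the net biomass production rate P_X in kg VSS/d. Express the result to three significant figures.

P_X ≈ 45.8 kg VSS/d

Effluent substrate depends only on kinetics and SRT: S = K_s(1 + k_d θ_c) / [θ_c(Yk − k_d) − 1] = 54.2 × (1 + 0.107 × 17.8) / [17.8 × (0.527 × 4.01 − 0.107) − 1] = 157.4 / 34.71 = 4.535 mg/L.
Y_obs = Y / (1 + k_d θ_c) = 0.527 / (1 + 0.107 × 17.8) = 0.527 / 2.905 = 0.1814.
Substrate removed = Q·(S₀ − S) = 1240 m³/d × (208 − 4.54) g/m³ = 2.52×10^5 g/d = 252.3 kg/d.
P_X = Y_obs · Q(S₀ − S) = 0.1814 × 252.3 = 45.77 kg VSS/d.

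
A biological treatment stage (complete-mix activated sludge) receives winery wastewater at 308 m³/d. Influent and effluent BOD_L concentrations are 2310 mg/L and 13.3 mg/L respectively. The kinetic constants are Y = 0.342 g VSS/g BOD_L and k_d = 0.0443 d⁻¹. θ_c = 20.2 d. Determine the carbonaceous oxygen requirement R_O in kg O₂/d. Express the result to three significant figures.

The observed yield is Y_obs = Y/(1 + k_d·θ_c) = 0.342 / (1 + 0.0443 × 20.2) = 0.342 / 1.895 = 0.1805 g VSS per g BOD_L removed.
Mass of BOD_L removed per day: Q(S₀ − S) = 308 × 2297 g/m³ = 707.4 kg/d.
Biomass synthesised: P_X = Y_obs × 707.4 = 127.7 kg VSS/d.
Carbonaceous O₂ demand = substrate oxidised − cell-mass equivalent = 707.4 − 1.42 × 127.7 = 526.1 kg O₂/d.

R_O ≈ 526 kg O₂/d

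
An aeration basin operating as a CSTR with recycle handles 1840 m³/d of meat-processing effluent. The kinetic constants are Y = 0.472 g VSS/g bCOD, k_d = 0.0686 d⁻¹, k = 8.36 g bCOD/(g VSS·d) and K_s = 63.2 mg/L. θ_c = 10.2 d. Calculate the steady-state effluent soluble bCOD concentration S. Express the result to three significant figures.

For a completely mixed reactor with recycle the Lawrence–McCarty relation gives S = K_s·(1 + k_d·θ_c) / [θ_c·(Y·k − k_d) − 1] = 63.2 × (1 + 0.0686 × 10.2) / [10.2 × (0.472 × 8.36 − 0.0686) − 1] = 107.4 / 38.55 = 2.787 mg/L.

S ≈ 2.79 mg/L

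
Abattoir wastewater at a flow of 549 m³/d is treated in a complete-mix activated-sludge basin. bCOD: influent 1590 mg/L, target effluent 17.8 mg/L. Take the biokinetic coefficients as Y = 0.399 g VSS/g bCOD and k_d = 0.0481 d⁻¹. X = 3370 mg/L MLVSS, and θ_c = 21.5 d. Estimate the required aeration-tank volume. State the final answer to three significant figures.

Rearranging the biomass balance for a CMAS with decay, V = Y·Q·ΔS·θ_c / [X·(1+k_d θ_c)] = 0.399 × 549 × (1590 − 17.8) × 21.5 / [3370 × (1 + 0.0481 × 21.5)] = 7.4×10^6 / 6855 = 1080 m³.

V ≈ 1080 m³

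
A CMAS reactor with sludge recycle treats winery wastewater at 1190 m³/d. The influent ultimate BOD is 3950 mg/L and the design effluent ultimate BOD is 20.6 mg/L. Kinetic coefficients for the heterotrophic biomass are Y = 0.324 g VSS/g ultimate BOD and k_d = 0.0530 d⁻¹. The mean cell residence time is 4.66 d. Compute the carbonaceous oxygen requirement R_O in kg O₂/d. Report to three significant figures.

Observed yield with endogenous decay: Y_obs = Y / (1 + k_d·θ_c) = 0.324 / (1 + 0.0530 × 4.66) = 0.324 / 1.247 = 0.2598 g VSS/g ultimate BOD.
Substrate removed = Q·(S₀ − S) = 1190 m³/d × (3950 − 20.6) g/m³ = 4.68×10^6 g/d = 4676 kg/d.
Net sludge production P_X = 0.2598 × 4676 = 1215 kg VSS/d.
R_O = Q·ΔS − 1.42 P_X = 4676 − 1725 = 2951 kg O₂/d.

R_O ≈ 2950 kg O₂/d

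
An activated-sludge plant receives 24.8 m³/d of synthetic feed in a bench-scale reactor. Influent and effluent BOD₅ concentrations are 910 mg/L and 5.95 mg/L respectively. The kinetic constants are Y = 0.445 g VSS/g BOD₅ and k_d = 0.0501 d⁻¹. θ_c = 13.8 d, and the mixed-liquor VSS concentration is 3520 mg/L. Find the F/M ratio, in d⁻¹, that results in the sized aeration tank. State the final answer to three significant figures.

F/M ≈ 0.277 d⁻¹

From the SRT design equation V = Y Q (S₀−S) θ_c / [X (1 + k_d θ_c)] = 0.445 × 24.8 × (910 − 5.95) × 13.8 / [3520 × (1 + 0.0501 × 13.8)] = 1.38×10^5 / 5954 = 23.13 m³.
F/M = applied load / biomass = Q·S₀/(V·X) = 24.8 × 910 / (23.13 × 3520) = 0.2772 d⁻¹.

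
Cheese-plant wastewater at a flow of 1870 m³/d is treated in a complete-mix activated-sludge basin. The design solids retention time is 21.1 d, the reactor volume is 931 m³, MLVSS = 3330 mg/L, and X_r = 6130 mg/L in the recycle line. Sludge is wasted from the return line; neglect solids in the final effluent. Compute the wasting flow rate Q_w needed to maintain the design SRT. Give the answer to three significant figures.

Q_w = (V·X)/(θ_c X_r) = 931.0 × 3330 / (21.1 × 6130) = 23.97 m³/d.

Q_w ≈ 24.0 m³/d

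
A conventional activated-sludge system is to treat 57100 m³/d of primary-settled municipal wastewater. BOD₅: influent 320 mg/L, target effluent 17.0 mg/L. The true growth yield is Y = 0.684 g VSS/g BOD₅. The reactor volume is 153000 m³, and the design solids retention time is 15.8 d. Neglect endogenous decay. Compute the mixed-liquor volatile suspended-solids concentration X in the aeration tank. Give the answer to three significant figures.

X ≈ 1220 mg/L

Without decay, X = Y Q (S₀−S) θ_c / V = 0.684 × 57100 × (320 − 17.0) × 15.8 / 153000 = 1222 mg/L.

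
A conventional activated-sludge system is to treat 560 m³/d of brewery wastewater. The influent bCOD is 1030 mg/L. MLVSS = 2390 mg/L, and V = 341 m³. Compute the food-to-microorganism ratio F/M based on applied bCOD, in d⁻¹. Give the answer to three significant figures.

Food-to-microorganism ratio F/M = Q S₀ / (V X) = 560 × 1030 / (341.0 × 2390) = 0.7077 d⁻¹.

F/M ≈ 0.708 d⁻¹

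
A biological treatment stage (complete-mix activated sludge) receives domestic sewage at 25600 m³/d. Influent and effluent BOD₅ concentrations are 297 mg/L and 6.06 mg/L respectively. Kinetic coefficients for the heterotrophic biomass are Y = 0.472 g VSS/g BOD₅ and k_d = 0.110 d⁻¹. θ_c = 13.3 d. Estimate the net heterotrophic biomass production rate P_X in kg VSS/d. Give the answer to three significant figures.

The observed yield is Y_obs = Y/(1 + k_d·θ_c) = 0.472 / (1 + 0.110 × 13.3) = 0.472 / 2.463 = 0.1916 g VSS per g BOD₅ removed.
Q·(S₀ − S) = 25600 × (297 − 6.06) × 10⁻³ = 7448 kg/d removed.
Net biomass production P_X = Y_obs × Q·(S₀ − S) = 0.1916 × 7448 = 1427 kg VSS/d.

P_X ≈ 1430 kg VSS/d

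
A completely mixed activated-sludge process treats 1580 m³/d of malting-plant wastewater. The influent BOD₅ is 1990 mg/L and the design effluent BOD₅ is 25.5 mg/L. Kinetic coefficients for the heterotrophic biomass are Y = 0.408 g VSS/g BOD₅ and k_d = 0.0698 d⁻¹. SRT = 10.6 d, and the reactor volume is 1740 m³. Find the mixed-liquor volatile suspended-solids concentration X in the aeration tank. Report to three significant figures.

X ≈ 4430 mg/L

X = Y·Q·ΔS·θ_c / [V·(1 + k_d θ_c)] = 0.408 × 1580 × (1990 − 25.5) × 10.6 / [1740 × (1 + 0.0698 × 10.6)] = 4434 mg/L.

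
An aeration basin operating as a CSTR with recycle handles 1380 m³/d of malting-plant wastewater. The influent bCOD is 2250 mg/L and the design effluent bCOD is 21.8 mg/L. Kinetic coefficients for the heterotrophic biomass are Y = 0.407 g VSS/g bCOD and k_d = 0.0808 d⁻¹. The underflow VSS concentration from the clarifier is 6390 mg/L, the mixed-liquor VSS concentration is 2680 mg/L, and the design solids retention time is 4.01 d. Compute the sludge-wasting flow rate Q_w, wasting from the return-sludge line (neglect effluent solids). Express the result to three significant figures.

Steady-state biomass mass balance: V·X·(1 + k_d·θ_c) = Y·Q·(S₀ − S)·θ_c, so V = 0.407 × 1380 × (2250 − 21.8) × 4.01 / [2680 × (1 + 0.0808 × 4.01)] = 5.02×10^6 / 3548 = 1414 m³.
θ_c = V·X/(Q_w·X_r) when wasting from the recycle, so Q_w = V·X/(θ_c·X_r) = 1414 × 2680 / (4.01 × 6390) = 147.9 m³/d.

Q_w ≈ 148 m³/d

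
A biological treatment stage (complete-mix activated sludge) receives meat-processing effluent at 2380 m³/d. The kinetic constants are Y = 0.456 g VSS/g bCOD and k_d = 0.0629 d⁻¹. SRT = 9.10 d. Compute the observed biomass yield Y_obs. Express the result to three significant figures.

Y_obs ≈ 0.290 g VSS/g bCOD

The observed yield is Y_obs = Y/(1 + k_d·θ_c) = 0.456 / (1 + 0.0629 × 9.10) = 0.456 / 1.572 = 0.2900 g VSS per g bCOD removed.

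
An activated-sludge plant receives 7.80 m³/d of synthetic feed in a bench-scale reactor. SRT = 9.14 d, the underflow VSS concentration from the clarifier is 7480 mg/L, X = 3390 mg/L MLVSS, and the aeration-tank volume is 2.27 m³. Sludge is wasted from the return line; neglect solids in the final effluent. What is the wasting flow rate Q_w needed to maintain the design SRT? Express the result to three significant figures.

θ_c = V·X/(Q_w·X_r) when wasting from the recycle, so Q_w = V·X/(θ_c·X_r) = 2.270 × 3390 / (9.14 × 7480) = 0.1126 m³/d.

Q_w ≈ 0.113 m³/d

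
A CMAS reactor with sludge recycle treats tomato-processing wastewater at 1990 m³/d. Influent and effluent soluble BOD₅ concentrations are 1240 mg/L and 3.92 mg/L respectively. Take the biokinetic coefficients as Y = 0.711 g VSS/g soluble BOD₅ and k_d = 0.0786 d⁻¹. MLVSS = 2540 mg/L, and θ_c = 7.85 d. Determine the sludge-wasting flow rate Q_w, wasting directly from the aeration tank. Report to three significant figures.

Rearranging the biomass balance for a CMAS with decay, V = Y·Q·ΔS·θ_c / [X·(1+k_d θ_c)] = 0.711 × 1990 × (1240 − 3.92) × 7.85 / [2540 × (1 + 0.0786 × 7.85)] = 1.37×10^7 / 4107 = 3343 m³.
For wasting at MLVSS concentration, Q_w = V/θ_c = 3343/7.85 = 425.8 m³/d.

Q_w ≈ 426 m³/d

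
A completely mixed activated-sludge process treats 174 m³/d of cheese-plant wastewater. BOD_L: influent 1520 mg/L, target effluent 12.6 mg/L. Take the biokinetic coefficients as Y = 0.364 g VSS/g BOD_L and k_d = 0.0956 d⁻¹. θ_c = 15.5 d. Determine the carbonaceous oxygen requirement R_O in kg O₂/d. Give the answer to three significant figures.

R_O ≈ 208 kg O₂/d

Correct the yield for decay: Y_obs = Y/(1 + k_d θ_c) = 0.364 / (1 + 0.0956 × 15.5) = 0.364 / 2.482 = 0.1467.
Substrate removed = Q·(S₀ − S) = 174 m³/d × (1520 − 12.6) g/m³ = 2.62×10^5 g/d = 262.3 kg/d.
P_X = Y_obs·Q·(S₀ − S) = 0.1467 × 262.3 = 38.47 kg VSS/d.
R_O = Q·ΔS − 1.42 P_X = 262.3 − 54.63 = 207.7 kg O₂/d.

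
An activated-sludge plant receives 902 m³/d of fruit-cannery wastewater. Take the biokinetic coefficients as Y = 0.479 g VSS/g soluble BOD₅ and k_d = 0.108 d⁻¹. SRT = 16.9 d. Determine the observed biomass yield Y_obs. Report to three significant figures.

Y_obs = Y / (1 + k_d θ_c) = 0.479 / (1 + 0.108 × 16.9) = 0.479 / 2.825 = 0.1695.

Y_obs ≈ 0.170 g VSS/g soluble BOD₅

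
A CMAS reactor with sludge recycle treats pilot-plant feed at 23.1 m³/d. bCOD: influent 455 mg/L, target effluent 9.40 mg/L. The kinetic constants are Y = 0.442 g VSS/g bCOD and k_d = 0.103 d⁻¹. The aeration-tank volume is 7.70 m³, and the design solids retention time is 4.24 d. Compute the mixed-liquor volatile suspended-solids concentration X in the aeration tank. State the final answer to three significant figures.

X ≈ 1740 mg/L

From V·X·(1 + k_d·θ_c) = Y·Q·(S₀ − S)·θ_c: X = 0.442 × 23.1 × (455 − 9.40) × 4.24 / [7.70 × (1 + 0.103 × 4.24)] = 1744 mg/L.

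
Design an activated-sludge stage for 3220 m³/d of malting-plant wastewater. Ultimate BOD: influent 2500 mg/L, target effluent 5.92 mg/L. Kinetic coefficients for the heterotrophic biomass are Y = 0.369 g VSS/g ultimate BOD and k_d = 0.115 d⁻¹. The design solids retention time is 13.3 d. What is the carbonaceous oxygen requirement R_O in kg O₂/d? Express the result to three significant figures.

R_O ≈ 6370 kg O₂/d

The observed yield is Y_obs = Y/(1 + k_d·θ_c) = 0.369 / (1 + 0.115 × 13.3) = 0.369 / 2.530 = 0.1459 g VSS per g ultimate BOD removed.
Q·(S₀ − S) = 3220 × (2500 − 5.92) × 10⁻³ = 8031 kg/d removed.
P_X = Y_obs·Q·(S₀ − S) = 0.1459 × 8031 = 1172 kg VSS/d.
Carbonaceous O₂ demand = substrate oxidised − cell-mass equivalent = 8031 − 1.42 × 1172 = 6367 kg O₂/d.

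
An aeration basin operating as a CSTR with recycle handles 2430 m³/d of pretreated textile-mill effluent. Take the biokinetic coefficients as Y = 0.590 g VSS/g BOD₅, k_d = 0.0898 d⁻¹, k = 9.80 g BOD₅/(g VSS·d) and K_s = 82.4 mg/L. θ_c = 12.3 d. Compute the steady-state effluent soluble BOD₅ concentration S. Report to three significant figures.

S ≈ 2.51 mg/L

From the Monod/SRT balance for a CMAS, S = K_s·(1+k_d θ_c)/[θ_c·(Y k − k_d) − 1] = 82.4 × (1 + 0.0898 × 12.3) / [12.3 × (0.590 × 9.80 − 0.0898) − 1] = 173.4 / 69.01 = 2.513 mg/L.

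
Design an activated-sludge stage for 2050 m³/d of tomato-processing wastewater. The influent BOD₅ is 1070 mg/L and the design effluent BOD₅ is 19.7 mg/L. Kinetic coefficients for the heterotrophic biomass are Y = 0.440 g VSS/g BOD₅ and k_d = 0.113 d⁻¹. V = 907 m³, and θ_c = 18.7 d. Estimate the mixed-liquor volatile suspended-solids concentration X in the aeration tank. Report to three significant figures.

X ≈ 6270 mg/L

From V·X·(1 + k_d·θ_c) = Y·Q·(S₀ − S)·θ_c: X = 0.440 × 2050 × (1070 − 19.7) × 18.7 / [907 × (1 + 0.113 × 18.7)] = 6274 mg/L.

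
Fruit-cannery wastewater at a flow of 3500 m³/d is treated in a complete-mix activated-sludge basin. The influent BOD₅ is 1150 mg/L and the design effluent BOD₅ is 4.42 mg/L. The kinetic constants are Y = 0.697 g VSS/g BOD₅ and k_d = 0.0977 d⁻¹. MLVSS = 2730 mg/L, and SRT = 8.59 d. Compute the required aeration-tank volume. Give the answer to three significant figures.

V ≈ 4780 m³

Rearranging the biomass balance for a CMAS with decay, V = Y·Q·ΔS·θ_c / [X·(1+k_d θ_c)] = 0.697 × 3500 × (1150 − 4.42) × 8.59 / [2730 × (1 + 0.0977 × 8.59)] = 2.4×10^7 / 5021 = 4781 m³.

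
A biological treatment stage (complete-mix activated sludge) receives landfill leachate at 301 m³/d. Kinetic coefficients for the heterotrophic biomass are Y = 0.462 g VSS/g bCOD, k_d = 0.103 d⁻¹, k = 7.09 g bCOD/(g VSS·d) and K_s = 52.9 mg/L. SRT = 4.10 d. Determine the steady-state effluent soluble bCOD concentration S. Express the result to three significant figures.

S ≈ 6.27 mg/L

From the Monod/SRT balance for a CMAS, S = K_s·(1+k_d θ_c)/[θ_c·(Y k − k_d) − 1] = 52.9 × (1 + 0.103 × 4.10) / [4.10 × (0.462 × 7.09 − 0.103) − 1] = 75.24 / 12.01 = 6.266 mg/L.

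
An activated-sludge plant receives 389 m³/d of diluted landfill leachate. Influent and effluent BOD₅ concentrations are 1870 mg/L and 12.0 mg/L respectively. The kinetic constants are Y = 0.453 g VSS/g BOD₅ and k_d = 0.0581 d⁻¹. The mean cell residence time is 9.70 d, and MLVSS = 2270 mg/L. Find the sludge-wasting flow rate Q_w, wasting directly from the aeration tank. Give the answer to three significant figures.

From the SRT design equation V = Y Q (S₀−S) θ_c / [X (1 + k_d θ_c)] = 0.453 × 389 × (1870 − 12.0) × 9.70 / [2270 × (1 + 0.0581 × 9.70)] = 3.18×10^6 / 3549 = 894.8 m³.
Wasting from the aeration tank: Q_w = V / θ_c = 894.8 / 9.70 = 92.25 m³/d.

Q_w ≈ 92.2 m³/d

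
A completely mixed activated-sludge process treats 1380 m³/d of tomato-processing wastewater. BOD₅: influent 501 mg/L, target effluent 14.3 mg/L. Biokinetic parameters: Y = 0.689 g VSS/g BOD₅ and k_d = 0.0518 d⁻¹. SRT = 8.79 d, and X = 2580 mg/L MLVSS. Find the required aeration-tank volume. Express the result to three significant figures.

From the SRT design equation V = Y Q (S₀−S) θ_c / [X (1 + k_d θ_c)] = 0.689 × 1380 × (501 − 14.3) × 8.79 / [2580 × (1 + 0.0518 × 8.79)] = 4.07×10^6 / 3755 = 1083 m³.

V ≈ 1080 m³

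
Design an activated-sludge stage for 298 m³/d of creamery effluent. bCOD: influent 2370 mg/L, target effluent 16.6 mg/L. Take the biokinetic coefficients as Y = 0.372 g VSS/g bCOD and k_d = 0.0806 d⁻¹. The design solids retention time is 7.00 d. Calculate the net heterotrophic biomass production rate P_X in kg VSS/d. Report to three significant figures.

Y_obs = Y / (1 + k_d θ_c) = 0.372 / (1 + 0.0806 × 7.00) = 0.372 / 1.564 = 0.2378.
Substrate removed = Q·(S₀ − S) = 298 m³/d × (2370 − 16.6) g/m³ = 7.01×10^5 g/d = 701.3 kg/d.
P_X = Y_obs · Q(S₀ − S) = 0.2378 × 701.3 = 166.8 kg VSS/d.

P_X ≈ 167 kg VSS/d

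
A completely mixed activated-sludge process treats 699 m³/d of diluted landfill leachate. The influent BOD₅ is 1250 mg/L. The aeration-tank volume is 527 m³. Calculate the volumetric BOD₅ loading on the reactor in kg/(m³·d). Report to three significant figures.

Applied BOD₅ load per unit volume = Q·S₀/V = (699 × 1250/1000)/527.0 = 1.658 kg BOD₅·m⁻³·d⁻¹.

L_v ≈ 1.66 kg BOD₅/(m³·d)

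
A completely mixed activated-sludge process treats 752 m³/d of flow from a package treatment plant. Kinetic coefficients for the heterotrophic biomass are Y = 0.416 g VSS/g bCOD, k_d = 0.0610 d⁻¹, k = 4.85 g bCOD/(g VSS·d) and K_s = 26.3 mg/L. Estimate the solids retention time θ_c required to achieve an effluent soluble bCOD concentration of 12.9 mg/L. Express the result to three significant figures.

θ_c ≈ 1.66 d

From 1/θ_c = Y·k·S/(K_s + S) − k_d: Y·k·S/(K_s+S) = 0.416 × 4.85 × 12.9 / (26.3 + 12.9) = 0.6640 d⁻¹.
θ_c = 1/(μ − k_d) = 1/(0.6640 − 0.0610) = 1/0.6030 = 1.658 d.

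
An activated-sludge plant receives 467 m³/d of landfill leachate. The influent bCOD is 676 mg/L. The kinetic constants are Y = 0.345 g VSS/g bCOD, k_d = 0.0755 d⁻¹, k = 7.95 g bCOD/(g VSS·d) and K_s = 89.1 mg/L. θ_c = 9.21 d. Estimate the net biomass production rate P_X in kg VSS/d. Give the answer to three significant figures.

P_X ≈ 63.6 kg VSS/d

Effluent substrate depends only on kinetics and SRT: S = K_s(1 + k_d θ_c) / [θ_c(Yk − k_d) − 1] = 89.1 × (1 + 0.0755 × 9.21) / [9.21 × (0.345 × 7.95 − 0.0755) − 1] = 151.1 / 23.57 = 6.410 mg/L.
Y_obs = Y / (1 + k_d θ_c) = 0.345 / (1 + 0.0755 × 9.21) = 0.345 / 1.695 = 0.2035.
Mass of bCOD removed per day: Q(S₀ − S) = 467 × 669.6 g/m³ = 312.7 kg/d.
Net biomass production P_X = Y_obs × Q·(S₀ − S) = 0.2035 × 312.7 = 63.63 kg VSS/d.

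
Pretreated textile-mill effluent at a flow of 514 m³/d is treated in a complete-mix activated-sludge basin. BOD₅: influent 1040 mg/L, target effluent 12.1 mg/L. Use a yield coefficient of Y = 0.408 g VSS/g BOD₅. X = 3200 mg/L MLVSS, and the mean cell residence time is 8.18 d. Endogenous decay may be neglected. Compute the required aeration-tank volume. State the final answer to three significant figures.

Biomass mass balance (decay neglected): V·X = Y·Q·(S₀ − S)·θ_c, so V = 0.408 × 514 × (1040 − 12.1) × 8.18 / 3200 = 551.0 m³.

V ≈ 551 m³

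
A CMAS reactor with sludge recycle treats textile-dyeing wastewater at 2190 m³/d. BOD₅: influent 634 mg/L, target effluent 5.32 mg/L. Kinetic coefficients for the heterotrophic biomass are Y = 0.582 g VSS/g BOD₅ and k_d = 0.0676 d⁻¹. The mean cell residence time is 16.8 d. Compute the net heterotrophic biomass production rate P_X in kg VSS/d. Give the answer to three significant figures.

The observed yield is Y_obs = Y/(1 + k_d·θ_c) = 0.582 / (1 + 0.0676 × 16.8) = 0.582 / 2.136 = 0.2725 g VSS per g BOD₅ removed.
Substrate removed = Q·(S₀ − S) = 2190 m³/d × (634 − 5.32) g/m³ = 1.38×10^6 g/d = 1377 kg/d.
Net biomass production P_X = Y_obs × Q·(S₀ − S) = 0.2725 × 1377 = 375.2 kg VSS/d.

P_X ≈ 375 kg VSS/d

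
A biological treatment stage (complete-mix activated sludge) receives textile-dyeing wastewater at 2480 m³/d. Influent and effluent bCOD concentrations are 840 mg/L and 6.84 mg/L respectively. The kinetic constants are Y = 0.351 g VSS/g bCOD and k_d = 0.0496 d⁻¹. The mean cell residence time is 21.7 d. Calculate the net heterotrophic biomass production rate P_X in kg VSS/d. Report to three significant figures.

Y_obs = Y / (1 + k_d θ_c) = 0.351 / (1 + 0.0496 × 21.7) = 0.351 / 2.076 = 0.1690.
Q·(S₀ − S) = 2480 × (840 − 6.84) × 10⁻³ = 2066 kg/d removed.
Net biomass production P_X = Y_obs × Q·(S₀ − S) = 0.1690 × 2066 = 349.3 kg VSS/d.

P_X ≈ 349 kg VSS/d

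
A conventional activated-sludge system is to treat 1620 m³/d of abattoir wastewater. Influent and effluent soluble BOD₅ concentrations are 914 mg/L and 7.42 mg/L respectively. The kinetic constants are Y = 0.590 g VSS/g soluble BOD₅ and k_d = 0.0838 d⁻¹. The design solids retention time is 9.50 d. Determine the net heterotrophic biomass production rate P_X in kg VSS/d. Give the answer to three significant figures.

The observed yield is Y_obs = Y/(1 + k_d·θ_c) = 0.590 / (1 + 0.0838 × 9.50) = 0.590 / 1.796 = 0.3285 g VSS per g soluble BOD₅ removed.
Substrate removed = Q·(S₀ − S) = 1620 m³/d × (914 − 7.42) g/m³ = 1.47×10^6 g/d = 1469 kg/d.
Biomass produced: P_X = Y_obs·Q·ΔS = 0.3285 × 1469 ≈ 482.4 kg VSS/d.

P_X ≈ 482 kg VSS/d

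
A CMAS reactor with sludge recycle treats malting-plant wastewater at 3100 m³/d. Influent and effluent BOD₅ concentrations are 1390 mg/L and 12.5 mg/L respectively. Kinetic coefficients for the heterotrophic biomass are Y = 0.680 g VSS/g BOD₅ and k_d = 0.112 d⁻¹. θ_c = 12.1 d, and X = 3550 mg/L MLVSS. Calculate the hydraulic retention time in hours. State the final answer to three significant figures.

From the SRT design equation V = Y Q (S₀−S) θ_c / [X (1 + k_d θ_c)] = 0.680 × 3100 × (1390 − 12.5) × 12.1 / [3550 × (1 + 0.112 × 12.1)] = 3.51×10^7 / 8361 = 4202 m³.
Hydraulic retention time τ = V/Q = 4202 / 3100 = 1.356 d = 32.53 h.

τ ≈ 32.5 h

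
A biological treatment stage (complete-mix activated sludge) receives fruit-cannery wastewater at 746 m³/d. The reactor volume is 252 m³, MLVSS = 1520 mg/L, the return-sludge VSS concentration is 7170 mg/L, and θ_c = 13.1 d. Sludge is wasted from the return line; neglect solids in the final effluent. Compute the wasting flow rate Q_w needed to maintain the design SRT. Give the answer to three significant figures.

Q_w ≈ 4.08 m³/d

Q_w = (V·X)/(θ_c X_r) = 252.0 × 1520 / (13.1 × 7170) = 4.078 m³/d.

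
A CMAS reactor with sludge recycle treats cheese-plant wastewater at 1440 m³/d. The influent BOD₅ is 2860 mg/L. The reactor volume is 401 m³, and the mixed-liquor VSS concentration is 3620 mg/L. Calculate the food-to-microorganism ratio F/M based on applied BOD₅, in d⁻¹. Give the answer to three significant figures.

F/M = Q·S₀ / (V·X) = 1440 × 2860 / (401.0 × 3620) = 2.837 g BOD₅·(g VSS·d)⁻¹.

F/M ≈ 2.84 d⁻¹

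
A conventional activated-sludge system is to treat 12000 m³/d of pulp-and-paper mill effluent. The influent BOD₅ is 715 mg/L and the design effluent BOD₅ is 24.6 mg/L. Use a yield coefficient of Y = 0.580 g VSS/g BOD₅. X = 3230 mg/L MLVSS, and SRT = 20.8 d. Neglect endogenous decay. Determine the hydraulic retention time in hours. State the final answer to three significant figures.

τ ≈ 61.9 h

With k_d = 0 the design equation reduces to V = Y Q (S₀−S) θ_c / X = 0.580 × 12000 × (715 − 24.6) × 20.8 / 3230 = 30944 m³.
HRT = V/Q = 30944 m³ / 12000 m³·d⁻¹ = 2.579 d × 24 = 61.89 h.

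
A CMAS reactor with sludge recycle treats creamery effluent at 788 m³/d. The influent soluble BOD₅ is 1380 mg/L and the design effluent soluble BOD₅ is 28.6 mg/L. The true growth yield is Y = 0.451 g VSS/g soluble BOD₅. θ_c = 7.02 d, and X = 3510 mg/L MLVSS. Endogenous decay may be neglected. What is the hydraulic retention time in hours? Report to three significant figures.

V·X = Y·Q·ΔS·θ_c gives V = 0.451 × 788 × (1380 − 28.6) × 7.02 / 3510 = 960.5 m³.
Hydraulic retention time τ = V/Q = 960.5 / 788 = 1.219 d = 29.26 h.

τ ≈ 29.3 h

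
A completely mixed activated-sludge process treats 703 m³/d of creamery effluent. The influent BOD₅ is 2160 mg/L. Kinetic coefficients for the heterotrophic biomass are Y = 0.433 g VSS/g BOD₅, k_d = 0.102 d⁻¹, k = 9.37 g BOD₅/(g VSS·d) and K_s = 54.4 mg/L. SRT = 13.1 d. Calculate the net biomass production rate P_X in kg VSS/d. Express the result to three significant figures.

From the Monod/SRT balance for a CMAS, S = K_s·(1+k_d θ_c)/[θ_c·(Y k − k_d) − 1] = 54.4 × (1 + 0.102 × 13.1) / [13.1 × (0.433 × 9.37 − 0.102) − 1] = 127.1 / 50.81 = 2.501 mg/L.
Correct the yield for decay: Y_obs = Y/(1 + k_d θ_c) = 0.433 / (1 + 0.102 × 13.1) = 0.433 / 2.336 = 0.1853.
Substrate removed = Q·(S₀ − S) = 703 m³/d × (2160 − 2.50) g/m³ = 1.52×10^6 g/d = 1517 kg/d.
Biomass produced: P_X = Y_obs·Q·ΔS = 0.1853 × 1517 ≈ 281.1 kg VSS/d.

P_X ≈ 281 kg VSS/d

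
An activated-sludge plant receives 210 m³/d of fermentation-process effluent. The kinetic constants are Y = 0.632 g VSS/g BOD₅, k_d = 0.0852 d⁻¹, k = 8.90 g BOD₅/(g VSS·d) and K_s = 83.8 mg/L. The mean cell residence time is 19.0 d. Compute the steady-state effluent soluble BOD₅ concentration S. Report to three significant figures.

Effluent substrate depends only on kinetics and SRT: S = K_s(1 + k_d θ_c) / [θ_c(Yk − k_d) − 1] = 83.8 × (1 + 0.0852 × 19.0) / [19.0 × (0.632 × 8.90 − 0.0852) − 1] = 219.5 / 104.3 = 2.105 mg/L.

S ≈ 2.11 mg/L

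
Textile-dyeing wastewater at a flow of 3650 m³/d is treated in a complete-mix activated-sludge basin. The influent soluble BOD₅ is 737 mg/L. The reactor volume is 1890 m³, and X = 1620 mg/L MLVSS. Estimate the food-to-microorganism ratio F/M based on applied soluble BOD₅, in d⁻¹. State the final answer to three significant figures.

F/M ≈ 0.879 d⁻¹

F/M = applied load / biomass = Q·S₀/(V·X) = 3650 × 737 / (1890 × 1620) = 0.8786 d⁻¹.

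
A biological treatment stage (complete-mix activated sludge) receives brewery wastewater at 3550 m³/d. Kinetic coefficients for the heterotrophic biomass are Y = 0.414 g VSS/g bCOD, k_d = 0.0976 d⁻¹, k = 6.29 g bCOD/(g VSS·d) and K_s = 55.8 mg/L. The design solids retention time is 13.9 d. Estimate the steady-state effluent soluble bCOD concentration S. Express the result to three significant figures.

S ≈ 3.89 mg/L

For a completely mixed reactor with recycle the Lawrence–McCarty relation gives S = K_s·(1 + k_d·θ_c) / [θ_c·(Y·k − k_d) − 1] = 55.8 × (1 + 0.0976 × 13.9) / [13.9 × (0.414 × 6.29 − 0.0976) − 1] = 131.5 / 33.84 = 3.886 mg/L.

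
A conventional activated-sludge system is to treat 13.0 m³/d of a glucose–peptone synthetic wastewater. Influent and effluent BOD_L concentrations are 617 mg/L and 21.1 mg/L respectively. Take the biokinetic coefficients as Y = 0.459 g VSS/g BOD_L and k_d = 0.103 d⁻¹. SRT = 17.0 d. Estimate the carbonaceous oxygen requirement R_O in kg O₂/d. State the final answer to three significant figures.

R_O ≈ 5.91 kg O₂/d

Observed yield with endogenous decay: Y_obs = Y / (1 + k_d·θ_c) = 0.459 / (1 + 0.103 × 17.0) = 0.459 / 2.751 = 0.1668 g VSS/g BOD_L.
ΔS = 617 − 21.1 = 595.9 mg/L, so the substrate removal rate is 13.0 × 595.9/1000 = 7.747 kg BOD_L/d.
Biomass synthesised: P_X = Y_obs × 7.747 = 1.293 kg VSS/d.
R_O = Q·(S₀ − S) − 1.42·P_X = 7.747 − 1.42 × 1.293 = 5.911 kg O₂/d.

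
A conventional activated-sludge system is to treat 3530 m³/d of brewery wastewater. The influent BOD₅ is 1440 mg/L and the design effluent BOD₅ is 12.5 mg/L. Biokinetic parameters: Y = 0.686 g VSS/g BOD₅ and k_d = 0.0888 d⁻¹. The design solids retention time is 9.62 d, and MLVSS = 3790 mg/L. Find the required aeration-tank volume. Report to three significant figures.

V ≈ 4730 m³

Rearranging the biomass balance for a CMAS with decay, V = Y·Q·ΔS·θ_c / [X·(1+k_d θ_c)] = 0.686 × 3530 × (1440 − 12.5) × 9.62 / [3790 × (1 + 0.0888 × 9.62)] = 3.33×10^7 / 7028 = 4732 m³.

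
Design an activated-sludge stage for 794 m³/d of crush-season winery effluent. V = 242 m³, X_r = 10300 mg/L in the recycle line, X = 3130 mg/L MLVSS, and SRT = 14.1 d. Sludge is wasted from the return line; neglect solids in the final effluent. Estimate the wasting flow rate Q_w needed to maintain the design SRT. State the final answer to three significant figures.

Q_w ≈ 5.22 m³/d

Wasting from the return line (neglecting effluent solids): Q_w = V·X / (θ_c·X_r) = 242.0 × 3130 / (14.1 × 10300) = 5.216 m³/d.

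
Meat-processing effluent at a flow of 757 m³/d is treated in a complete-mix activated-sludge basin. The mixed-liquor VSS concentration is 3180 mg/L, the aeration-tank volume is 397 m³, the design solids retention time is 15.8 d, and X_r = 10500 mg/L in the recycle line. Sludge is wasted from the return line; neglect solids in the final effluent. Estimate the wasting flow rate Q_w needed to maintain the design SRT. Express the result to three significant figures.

Q_w ≈ 7.61 m³/d

Wasting from the return line (neglecting effluent solids): Q_w = V·X / (θ_c·X_r) = 397.0 × 3180 / (15.8 × 10500) = 7.610 m³/d.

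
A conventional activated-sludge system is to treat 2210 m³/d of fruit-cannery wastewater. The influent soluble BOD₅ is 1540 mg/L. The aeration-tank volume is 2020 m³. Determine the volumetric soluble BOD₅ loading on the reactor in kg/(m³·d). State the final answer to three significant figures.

L_v ≈ 1.68 kg soluble BOD₅/(m³·d)

L_v = Q S₀ / V = 2210 × 1540 × 10⁻³ / 2020 = 1.685 kg/(m³·d).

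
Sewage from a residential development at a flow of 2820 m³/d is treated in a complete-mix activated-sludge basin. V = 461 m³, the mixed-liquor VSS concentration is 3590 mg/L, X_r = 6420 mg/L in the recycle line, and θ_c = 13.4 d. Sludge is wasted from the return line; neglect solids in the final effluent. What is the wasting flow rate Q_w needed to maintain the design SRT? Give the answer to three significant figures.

Wasting from the return line (neglecting effluent solids): Q_w = V·X / (θ_c·X_r) = 461.0 × 3590 / (13.4 × 6420) = 19.24 m³/d.

Q_w ≈ 19.2 m³/d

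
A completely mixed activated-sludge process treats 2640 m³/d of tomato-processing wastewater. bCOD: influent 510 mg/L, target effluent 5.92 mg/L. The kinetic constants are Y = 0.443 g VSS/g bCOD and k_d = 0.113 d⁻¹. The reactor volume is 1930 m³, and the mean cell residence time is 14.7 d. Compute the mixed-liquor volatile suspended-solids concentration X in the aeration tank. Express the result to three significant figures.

Solving the biomass balance for X: X = Y Q (S₀−S) θ_c / [V (1+k_d θ_c)] = 0.443 × 2640 × (510 − 5.92) × 14.7 / [1930 × (1 + 0.113 × 14.7)] = 1687 mg/L.

X ≈ 1690 mg/L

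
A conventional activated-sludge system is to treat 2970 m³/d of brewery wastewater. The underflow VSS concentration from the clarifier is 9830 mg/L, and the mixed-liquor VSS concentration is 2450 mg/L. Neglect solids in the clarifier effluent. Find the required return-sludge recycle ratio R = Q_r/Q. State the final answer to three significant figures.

R ≈ 0.332

Mass balance around the secondary clarifier (neglecting effluent solids): R = X / (X_r − X) = 2450 / (9830 − 2450) = 0.3320.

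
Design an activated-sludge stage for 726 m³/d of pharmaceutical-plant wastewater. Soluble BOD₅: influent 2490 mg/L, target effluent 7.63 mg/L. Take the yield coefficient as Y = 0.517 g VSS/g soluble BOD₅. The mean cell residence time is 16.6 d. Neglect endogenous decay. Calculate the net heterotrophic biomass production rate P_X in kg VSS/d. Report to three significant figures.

P_X ≈ 932 kg VSS/d

Since k_d ≈ 0, Y_obs = Y = 0.517 g VSS/g soluble BOD₅.
Mass of soluble BOD₅ removed per day: Q(S₀ − S) = 726 × 2482 g/m³ = 1802 kg/d.
Biomass produced: P_X = Y_obs·Q·ΔS = 0.5170 × 1802 ≈ 931.7 kg VSS/d.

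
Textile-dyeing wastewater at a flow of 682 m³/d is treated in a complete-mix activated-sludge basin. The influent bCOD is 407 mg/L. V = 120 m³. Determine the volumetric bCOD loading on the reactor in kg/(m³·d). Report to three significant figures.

L_v ≈ 2.31 kg bCOD/(m³·d)

Volumetric loading L_v = Q·S₀ / V = 682 × 407 g/m³ / 120.0 m³ = 2313 g/(m³·d) = 2.313 kg bCOD/(m³·d).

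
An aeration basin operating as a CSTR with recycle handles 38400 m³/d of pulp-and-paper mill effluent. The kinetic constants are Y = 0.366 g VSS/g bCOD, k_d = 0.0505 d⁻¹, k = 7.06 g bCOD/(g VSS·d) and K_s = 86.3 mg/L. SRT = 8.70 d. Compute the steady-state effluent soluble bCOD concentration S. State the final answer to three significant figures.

Effluent substrate depends only on kinetics and SRT: S = K_s(1 + k_d θ_c) / [θ_c(Yk − k_d) − 1] = 86.3 × (1 + 0.0505 × 8.70) / [8.70 × (0.366 × 7.06 − 0.0505) − 1] = 124.2 / 21.04 = 5.903 mg/L.

S ≈ 5.90 mg/L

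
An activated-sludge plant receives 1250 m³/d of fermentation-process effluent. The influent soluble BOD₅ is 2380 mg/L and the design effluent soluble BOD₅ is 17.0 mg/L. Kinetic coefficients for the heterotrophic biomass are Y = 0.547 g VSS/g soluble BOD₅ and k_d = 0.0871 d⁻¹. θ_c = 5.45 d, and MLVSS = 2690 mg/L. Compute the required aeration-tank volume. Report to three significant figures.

V ≈ 2220 m³

Rearranging the biomass balance for a CMAS with decay, V = Y·Q·ΔS·θ_c / [X·(1+k_d θ_c)] = 0.547 × 1250 × (2380 − 17.0) × 5.45 / [2690 × (1 + 0.0871 × 5.45)] = 8.81×10^6 / 3967 = 2220 m³.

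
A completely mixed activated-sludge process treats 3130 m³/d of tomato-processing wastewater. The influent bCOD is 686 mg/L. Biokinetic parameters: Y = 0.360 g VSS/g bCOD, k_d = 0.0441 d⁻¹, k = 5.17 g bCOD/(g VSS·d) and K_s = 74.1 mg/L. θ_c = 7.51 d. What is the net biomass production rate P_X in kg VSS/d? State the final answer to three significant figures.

For a completely mixed reactor with recycle the Lawrence–McCarty relation gives S = K_s·(1 + k_d·θ_c) / [θ_c·(Y·k − k_d) − 1] = 74.1 × (1 + 0.0441 × 7.51) / [7.51 × (0.360 × 5.17 − 0.0441) − 1] = 98.64 / 12.65 = 7.800 mg/L.
The observed yield is Y_obs = Y/(1 + k_d·θ_c) = 0.360 / (1 + 0.0441 × 7.51) = 0.360 / 1.331 = 0.2704 g VSS per g bCOD removed.
ΔS = 686 − 7.80 = 678.2 mg/L, so the substrate removal rate is 3130 × 678.2/1000 = 2123 kg bCOD/d.
Biomass produced: P_X = Y_obs·Q·ΔS = 0.2704 × 2123 ≈ 574.1 kg VSS/d.

P_X ≈ 574 kg VSS/d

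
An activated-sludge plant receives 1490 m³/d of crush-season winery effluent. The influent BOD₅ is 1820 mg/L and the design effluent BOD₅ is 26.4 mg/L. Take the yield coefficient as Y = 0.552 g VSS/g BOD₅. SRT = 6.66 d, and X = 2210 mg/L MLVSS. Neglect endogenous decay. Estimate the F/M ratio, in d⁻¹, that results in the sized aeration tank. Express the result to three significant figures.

F/M ≈ 0.276 d⁻¹

V·X = Y·Q·ΔS·θ_c gives V = 0.552 × 1490 × (1820 − 26.4) × 6.66 / 2210 = 4446 m³.
F/M = applied load / biomass = Q·S₀/(V·X) = 1490 × 1820 / (4446 × 2210) = 0.2760 d⁻¹.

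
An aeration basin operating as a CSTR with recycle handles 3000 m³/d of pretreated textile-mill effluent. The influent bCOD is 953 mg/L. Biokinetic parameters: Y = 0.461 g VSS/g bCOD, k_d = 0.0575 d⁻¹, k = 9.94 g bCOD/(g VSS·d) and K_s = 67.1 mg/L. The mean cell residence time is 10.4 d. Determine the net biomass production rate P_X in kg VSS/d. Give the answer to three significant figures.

P_X ≈ 823 kg VSS/d

For a completely mixed reactor with recycle the Lawrence–McCarty relation gives S = K_s·(1 + k_d·θ_c) / [θ_c·(Y·k − k_d) − 1] = 67.1 × (1 + 0.0575 × 10.4) / [10.4 × (0.461 × 9.94 − 0.0575) − 1] = 107.2 / 46.06 = 2.328 mg/L.
The observed yield is Y_obs = Y/(1 + k_d·θ_c) = 0.461 / (1 + 0.0575 × 10.4) = 0.461 / 1.598 = 0.2885 g VSS per g bCOD removed.
Q·(S₀ − S) = 3000 × (953 − 2.33) × 10⁻³ = 2852 kg/d removed.
P_X = Y_obs · Q(S₀ − S) = 0.2885 × 2852 = 822.8 kg VSS/d.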